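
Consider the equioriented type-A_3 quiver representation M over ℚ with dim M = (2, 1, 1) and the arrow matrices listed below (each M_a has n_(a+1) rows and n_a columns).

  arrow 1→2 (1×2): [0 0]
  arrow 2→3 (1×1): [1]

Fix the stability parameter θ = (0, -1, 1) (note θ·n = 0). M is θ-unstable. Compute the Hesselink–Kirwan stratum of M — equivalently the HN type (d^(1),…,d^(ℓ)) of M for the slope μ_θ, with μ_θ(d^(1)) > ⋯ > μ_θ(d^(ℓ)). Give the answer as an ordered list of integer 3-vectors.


Interval decomposition of M: I[1,1]^2, I[2,3].
HN type (ℓ=3): μ^(1)=1; μ^(2)=0; μ^(3)=-1

((0, 0, 1); (2, 0, 0); (0, 1, 0))


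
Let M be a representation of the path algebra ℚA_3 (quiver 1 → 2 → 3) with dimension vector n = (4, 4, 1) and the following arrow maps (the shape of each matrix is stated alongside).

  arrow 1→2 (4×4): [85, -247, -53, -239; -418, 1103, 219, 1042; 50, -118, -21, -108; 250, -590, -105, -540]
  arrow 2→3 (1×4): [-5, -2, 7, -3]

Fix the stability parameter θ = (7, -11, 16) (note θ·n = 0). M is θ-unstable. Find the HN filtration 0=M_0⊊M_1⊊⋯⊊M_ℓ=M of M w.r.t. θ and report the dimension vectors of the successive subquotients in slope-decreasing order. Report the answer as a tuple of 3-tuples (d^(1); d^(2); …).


Via rank(M_{q-1}∘⋯∘M_p): M ≅ I[1,1], I[1,2]^2, I[1,3], I[2,2].
μ_θ-semistable layers: μ^(1)=16; μ^(2)=7; μ^(3)=-2; μ^(4)=-11

((0, 0, 1); (1, 0, 0); (3, 3, 0); (0, 1, 0))


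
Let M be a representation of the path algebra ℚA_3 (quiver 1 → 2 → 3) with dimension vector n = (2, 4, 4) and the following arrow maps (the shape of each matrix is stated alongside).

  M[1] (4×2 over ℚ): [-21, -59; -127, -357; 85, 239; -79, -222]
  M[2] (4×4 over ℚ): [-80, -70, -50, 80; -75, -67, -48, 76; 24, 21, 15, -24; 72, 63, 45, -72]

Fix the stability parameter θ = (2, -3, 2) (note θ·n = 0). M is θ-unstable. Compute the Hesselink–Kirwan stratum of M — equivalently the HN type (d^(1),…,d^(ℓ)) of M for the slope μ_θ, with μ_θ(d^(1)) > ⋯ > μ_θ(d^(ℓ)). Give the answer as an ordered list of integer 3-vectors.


Via rank(M_{q-1}∘⋯∘M_p): M ≅ I[1,2]^2, I[2,3]^2, I[3,3]^2.
μ_θ-semistable layers: μ^(1)=2; μ^(2)=-1/2; μ^(3)=-3

((0, 0, 4); (2, 2, 0); (0, 2, 0))


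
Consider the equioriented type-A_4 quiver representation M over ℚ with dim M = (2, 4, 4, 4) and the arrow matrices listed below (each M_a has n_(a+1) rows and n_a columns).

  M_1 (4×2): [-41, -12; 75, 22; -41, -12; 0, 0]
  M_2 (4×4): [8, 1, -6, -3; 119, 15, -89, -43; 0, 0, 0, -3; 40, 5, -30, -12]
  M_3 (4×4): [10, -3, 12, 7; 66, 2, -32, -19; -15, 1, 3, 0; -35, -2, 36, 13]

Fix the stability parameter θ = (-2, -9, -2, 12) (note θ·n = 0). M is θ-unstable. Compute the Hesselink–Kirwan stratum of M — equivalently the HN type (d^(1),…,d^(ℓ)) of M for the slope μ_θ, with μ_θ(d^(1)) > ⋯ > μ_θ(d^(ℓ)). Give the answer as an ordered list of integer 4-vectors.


Interval decomposition of M: I[1,2], I[1,4], I[2,4]^2, I[3,4].
HN type (ℓ=4): μ^(1)=12; μ^(2)=-2; μ^(3)=-11/2; μ^(4)=-9

((0, 0, 0, 4); (0, 0, 4, 0); (2, 2, 0, 0); (0, 2, 0, 0))


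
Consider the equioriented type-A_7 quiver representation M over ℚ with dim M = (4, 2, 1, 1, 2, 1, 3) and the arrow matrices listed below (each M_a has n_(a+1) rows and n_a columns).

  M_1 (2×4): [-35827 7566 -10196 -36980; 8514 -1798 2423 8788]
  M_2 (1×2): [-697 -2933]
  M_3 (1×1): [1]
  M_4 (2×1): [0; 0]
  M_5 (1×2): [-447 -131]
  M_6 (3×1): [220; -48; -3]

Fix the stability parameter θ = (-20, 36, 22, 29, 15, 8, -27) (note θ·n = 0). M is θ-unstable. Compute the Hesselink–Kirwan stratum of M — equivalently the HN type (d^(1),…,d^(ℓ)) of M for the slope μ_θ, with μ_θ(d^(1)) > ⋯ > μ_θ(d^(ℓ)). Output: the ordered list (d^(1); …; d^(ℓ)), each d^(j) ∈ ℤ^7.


Via rank(M_{q-1}∘⋯∘M_p): M ≅ I[1,1]^2, I[1,2], I[1,4], I[5,5], I[5,7], I[7,7]^2.
μ_θ-semistable layers: μ^(1)=36; μ^(2)=29; μ^(3)=15; μ^(4)=-4/3; μ^(5)=-20; μ^(6)=-27

((0, 1, 0, 0, 0, 0, 0); (0, 1, 1, 1, 0, 0, 0); (0, 0, 0, 0, 1, 0, 0); (0, 0, 0, 0, 1, 1, 1); (4, 0, 0, 0, 0, 0, 0); (0, 0, 0, 0, 0, 0, 2))


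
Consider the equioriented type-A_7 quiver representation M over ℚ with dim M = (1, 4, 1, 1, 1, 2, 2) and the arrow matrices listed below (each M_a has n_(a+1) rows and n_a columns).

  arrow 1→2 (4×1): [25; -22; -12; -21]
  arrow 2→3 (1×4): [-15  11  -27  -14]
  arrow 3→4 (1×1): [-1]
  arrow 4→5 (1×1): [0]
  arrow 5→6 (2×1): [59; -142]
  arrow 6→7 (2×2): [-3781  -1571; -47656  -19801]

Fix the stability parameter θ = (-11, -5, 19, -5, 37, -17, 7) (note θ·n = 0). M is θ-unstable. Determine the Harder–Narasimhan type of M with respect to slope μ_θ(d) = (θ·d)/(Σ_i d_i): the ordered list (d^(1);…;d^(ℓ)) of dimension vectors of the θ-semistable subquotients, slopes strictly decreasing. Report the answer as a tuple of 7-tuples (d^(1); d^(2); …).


Via rank(M_{q-1}∘⋯∘M_p): M ≅ I[1,4], I[2,2]^3, I[5,7], I[6,7].
μ_θ-semistable layers: μ^(1)=9; μ^(2)=7; μ^(3)=-5; μ^(4)=-11; μ^(5)=-17

((0, 0, 0, 0, 1, 1, 1); (0, 0, 1, 1, 0, 0, 1); (0, 4, 0, 0, 0, 0, 0); (1, 0, 0, 0, 0, 0, 0); (0, 0, 0, 0, 0, 1, 0))


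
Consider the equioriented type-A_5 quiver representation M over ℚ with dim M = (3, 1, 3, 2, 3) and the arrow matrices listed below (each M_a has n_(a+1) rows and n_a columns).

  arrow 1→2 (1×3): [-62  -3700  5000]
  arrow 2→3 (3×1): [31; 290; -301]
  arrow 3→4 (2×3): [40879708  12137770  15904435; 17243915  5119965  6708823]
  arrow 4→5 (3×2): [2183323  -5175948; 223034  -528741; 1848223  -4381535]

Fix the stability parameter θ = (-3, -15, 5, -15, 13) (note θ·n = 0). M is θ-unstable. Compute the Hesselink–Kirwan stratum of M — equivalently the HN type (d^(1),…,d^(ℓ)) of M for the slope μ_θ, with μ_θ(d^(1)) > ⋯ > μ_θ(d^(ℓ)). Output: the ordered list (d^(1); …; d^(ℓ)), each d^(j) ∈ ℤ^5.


Interval decomposition of M: I[1,1]^2, I[1,5], I[3,3], I[3,5], I[5,5].
HN type (ℓ=5): μ^(1)=13; μ^(2)=5; μ^(3)=-3; μ^(4)=-5; μ^(5)=-9

((0, 0, 0, 0, 3); (0, 0, 1, 0, 0); (2, 0, 0, 0, 0); (0, 0, 2, 2, 0); (1, 1, 0, 0, 0))


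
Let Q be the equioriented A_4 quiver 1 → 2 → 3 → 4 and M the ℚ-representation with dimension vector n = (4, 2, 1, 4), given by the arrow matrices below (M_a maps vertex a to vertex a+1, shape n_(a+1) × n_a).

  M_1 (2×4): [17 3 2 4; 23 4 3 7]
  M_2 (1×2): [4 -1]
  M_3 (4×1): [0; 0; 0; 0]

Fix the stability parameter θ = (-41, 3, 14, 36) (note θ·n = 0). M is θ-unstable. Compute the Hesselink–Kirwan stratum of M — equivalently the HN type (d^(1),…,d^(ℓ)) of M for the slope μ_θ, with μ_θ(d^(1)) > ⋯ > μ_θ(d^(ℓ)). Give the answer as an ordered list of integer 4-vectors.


Barcode: M ≅ I[1,1]^2, I[1,2], I[1,3], I[4,4]^4. HN layers by μ_θ (4 steps, strictly decreasing):
  μ^(1)=36; μ^(2)=14; μ^(3)=3; μ^(4)=-41

((0, 0, 0, 4); (0, 0, 1, 0); (0, 2, 0, 0); (4, 0, 0, 0))


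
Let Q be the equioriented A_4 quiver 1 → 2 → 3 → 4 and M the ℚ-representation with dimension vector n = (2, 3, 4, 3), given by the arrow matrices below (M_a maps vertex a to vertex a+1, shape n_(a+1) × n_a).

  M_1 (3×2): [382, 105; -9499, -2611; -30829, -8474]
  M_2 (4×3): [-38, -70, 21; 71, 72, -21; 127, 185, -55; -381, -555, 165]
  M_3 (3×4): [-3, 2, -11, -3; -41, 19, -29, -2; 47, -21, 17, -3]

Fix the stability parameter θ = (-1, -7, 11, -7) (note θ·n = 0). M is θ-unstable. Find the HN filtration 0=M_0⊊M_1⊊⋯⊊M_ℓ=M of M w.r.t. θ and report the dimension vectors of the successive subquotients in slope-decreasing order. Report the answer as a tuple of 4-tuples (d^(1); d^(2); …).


Via rank(M_{q-1}∘⋯∘M_p): M ≅ I[1,4]^2, I[2,4], I[3,3].
μ_θ-semistable layers: μ^(1)=11; μ^(2)=2; μ^(3)=-4; μ^(4)=-7

((0, 0, 1, 0); (0, 0, 3, 3); (2, 2, 0, 0); (0, 1, 0, 0))


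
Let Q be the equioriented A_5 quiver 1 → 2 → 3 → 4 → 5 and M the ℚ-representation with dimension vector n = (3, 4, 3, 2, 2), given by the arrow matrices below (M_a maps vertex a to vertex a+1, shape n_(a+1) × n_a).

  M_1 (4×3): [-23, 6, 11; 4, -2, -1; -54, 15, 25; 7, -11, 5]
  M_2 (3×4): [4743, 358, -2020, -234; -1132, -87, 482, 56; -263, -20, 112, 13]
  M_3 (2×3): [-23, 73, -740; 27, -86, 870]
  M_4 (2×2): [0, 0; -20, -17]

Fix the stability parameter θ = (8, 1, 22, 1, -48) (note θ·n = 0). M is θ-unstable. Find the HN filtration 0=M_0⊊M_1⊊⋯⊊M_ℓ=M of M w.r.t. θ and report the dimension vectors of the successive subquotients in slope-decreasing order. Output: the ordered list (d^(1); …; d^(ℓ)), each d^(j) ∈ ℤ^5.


Via rank(M_{q-1}∘⋯∘M_p): M ≅ I[1,3], I[1,4], I[1,5], I[2,2], I[5,5].
μ_θ-semistable layers: μ^(1)=22; μ^(2)=23/2; μ^(3)=9/2; μ^(4)=1; μ^(5)=-16/5; μ^(6)=-48

((0, 0, 1, 0, 0); (0, 0, 1, 1, 0); (2, 2, 0, 0, 0); (0, 1, 0, 0, 0); (1, 1, 1, 1, 1); (0, 0, 0, 0, 1))


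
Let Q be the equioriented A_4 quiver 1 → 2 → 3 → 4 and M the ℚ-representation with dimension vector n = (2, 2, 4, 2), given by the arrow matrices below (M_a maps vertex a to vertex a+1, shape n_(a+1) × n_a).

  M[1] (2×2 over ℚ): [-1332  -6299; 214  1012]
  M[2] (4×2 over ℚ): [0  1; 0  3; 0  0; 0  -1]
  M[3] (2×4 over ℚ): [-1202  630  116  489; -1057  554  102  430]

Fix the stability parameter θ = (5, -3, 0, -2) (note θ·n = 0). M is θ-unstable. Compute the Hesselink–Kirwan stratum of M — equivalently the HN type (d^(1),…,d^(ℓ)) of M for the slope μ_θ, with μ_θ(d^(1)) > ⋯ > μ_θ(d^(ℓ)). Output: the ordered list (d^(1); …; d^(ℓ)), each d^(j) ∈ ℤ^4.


Barcode: M ≅ I[1,2], I[1,4], I[3,3]^2, I[3,4]. HN layers by μ_θ (3 steps, strictly decreasing):
  μ^(1)=1; μ^(2)=0; μ^(3)=-1

((1, 1, 0, 0); (1, 1, 3, 1); (0, 0, 1, 1))


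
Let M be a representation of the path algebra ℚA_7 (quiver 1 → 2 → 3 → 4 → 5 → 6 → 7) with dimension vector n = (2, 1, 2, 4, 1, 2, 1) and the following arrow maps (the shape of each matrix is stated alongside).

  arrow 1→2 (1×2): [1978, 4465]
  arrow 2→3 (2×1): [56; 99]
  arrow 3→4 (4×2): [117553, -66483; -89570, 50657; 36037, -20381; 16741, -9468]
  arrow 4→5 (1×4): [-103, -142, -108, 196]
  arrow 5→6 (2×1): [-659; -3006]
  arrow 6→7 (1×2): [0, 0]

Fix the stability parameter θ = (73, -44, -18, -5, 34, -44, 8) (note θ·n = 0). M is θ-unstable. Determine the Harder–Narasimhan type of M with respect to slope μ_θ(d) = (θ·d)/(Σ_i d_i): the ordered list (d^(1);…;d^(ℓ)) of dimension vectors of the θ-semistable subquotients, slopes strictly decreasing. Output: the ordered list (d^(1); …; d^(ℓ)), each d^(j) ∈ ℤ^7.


Interval decomposition of M: I[1,1], I[1,6], I[3,4], I[4,4]^2, I[6,6], I[7,7].
HN type (ℓ=6): μ^(1)=73; μ^(2)=8; μ^(3)=-2/3; μ^(4)=-5; μ^(5)=-18; μ^(6)=-44

((1, 0, 0, 0, 0, 0, 0); (0, 0, 0, 0, 0, 0, 1); (1, 1, 1, 1, 1, 1, 0); (0, 0, 0, 3, 0, 0, 0); (0, 0, 1, 0, 0, 0, 0); (0, 0, 0, 0, 0, 1, 0))


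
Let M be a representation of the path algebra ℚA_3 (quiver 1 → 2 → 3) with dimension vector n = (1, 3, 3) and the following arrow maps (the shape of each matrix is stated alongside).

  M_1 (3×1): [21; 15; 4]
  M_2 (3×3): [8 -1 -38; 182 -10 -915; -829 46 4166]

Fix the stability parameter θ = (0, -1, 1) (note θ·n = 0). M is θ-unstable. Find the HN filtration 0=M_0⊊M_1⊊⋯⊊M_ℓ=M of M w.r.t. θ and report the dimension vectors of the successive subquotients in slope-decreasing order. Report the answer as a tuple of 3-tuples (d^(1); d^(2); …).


Barcode: M ≅ I[1,3], I[2,3]^2. HN layers by μ_θ (3 steps, strictly decreasing):
  μ^(1)=1; μ^(2)=-1/2; μ^(3)=-1

((0, 0, 3); (1, 1, 0); (0, 2, 0))


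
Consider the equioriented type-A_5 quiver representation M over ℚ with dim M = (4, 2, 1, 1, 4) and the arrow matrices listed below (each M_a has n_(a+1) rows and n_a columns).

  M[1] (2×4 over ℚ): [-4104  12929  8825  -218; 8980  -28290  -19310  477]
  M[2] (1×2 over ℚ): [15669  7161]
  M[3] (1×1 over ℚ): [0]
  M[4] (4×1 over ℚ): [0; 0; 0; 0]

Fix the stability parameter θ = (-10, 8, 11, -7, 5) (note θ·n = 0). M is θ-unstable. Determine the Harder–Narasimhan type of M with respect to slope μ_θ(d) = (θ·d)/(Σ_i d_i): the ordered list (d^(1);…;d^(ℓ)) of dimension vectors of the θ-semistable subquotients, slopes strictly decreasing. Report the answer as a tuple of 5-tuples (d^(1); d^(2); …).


Via rank(M_{q-1}∘⋯∘M_p): M ≅ I[1,1]^2, I[1,2], I[1,3], I[4,4], I[5,5]^4.
μ_θ-semistable layers: μ^(1)=11; μ^(2)=8; μ^(3)=5; μ^(4)=-7; μ^(5)=-10

((0, 0, 1, 0, 0); (0, 2, 0, 0, 0); (0, 0, 0, 0, 4); (0, 0, 0, 1, 0); (4, 0, 0, 0, 0))


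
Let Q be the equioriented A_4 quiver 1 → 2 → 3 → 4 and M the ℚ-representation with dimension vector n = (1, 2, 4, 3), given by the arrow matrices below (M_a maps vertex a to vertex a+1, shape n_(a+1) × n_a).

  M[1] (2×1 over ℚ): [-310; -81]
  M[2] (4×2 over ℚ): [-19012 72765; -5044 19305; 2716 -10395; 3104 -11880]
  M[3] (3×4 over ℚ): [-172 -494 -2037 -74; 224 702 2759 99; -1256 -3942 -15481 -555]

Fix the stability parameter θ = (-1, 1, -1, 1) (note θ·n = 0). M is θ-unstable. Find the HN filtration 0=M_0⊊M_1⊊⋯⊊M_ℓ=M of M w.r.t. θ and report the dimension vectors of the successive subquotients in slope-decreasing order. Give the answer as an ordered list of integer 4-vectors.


Interval decomposition of M: I[1,4], I[2,2], I[3,3], I[3,4]^2.
HN type (ℓ=3): μ^(1)=1; μ^(2)=0; μ^(3)=-1

((0, 1, 0, 3); (0, 1, 1, 0); (1, 0, 3, 0))


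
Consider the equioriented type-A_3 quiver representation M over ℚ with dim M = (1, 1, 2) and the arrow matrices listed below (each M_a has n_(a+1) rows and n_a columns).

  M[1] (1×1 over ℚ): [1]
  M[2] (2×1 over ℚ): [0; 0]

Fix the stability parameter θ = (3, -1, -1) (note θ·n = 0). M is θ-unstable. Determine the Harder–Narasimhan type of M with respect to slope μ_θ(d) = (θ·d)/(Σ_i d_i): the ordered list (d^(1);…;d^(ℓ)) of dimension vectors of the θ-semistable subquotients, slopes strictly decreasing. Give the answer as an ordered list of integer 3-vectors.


Interval decomposition of M: I[1,2], I[3,3]^2.
HN type (ℓ=2): μ^(1)=1; μ^(2)=-1

((1, 1, 0); (0, 0, 2))


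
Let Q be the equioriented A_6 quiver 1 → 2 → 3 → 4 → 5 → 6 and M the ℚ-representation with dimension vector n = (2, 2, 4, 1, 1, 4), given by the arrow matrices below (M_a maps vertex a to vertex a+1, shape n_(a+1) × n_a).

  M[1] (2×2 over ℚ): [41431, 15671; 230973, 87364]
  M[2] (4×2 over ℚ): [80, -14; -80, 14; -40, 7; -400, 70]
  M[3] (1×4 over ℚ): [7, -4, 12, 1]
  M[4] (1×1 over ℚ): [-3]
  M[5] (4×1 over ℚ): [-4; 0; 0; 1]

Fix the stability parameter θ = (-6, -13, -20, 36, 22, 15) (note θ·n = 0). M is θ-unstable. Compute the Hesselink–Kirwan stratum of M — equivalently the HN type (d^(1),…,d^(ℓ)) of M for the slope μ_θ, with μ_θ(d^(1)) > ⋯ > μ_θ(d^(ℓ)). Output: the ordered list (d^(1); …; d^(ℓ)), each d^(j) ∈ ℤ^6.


Barcode: M ≅ I[1,2], I[1,3], I[3,3]^2, I[3,6], I[6,6]^3. HN layers by μ_θ (5 steps, strictly decreasing):
  μ^(1)=73/3; μ^(2)=15; μ^(3)=-19/2; μ^(4)=-13; μ^(5)=-20

((0, 0, 0, 1, 1, 1); (0, 0, 0, 0, 0, 3); (1, 1, 0, 0, 0, 0); (1, 1, 1, 0, 0, 0); (0, 0, 3, 0, 0, 0))


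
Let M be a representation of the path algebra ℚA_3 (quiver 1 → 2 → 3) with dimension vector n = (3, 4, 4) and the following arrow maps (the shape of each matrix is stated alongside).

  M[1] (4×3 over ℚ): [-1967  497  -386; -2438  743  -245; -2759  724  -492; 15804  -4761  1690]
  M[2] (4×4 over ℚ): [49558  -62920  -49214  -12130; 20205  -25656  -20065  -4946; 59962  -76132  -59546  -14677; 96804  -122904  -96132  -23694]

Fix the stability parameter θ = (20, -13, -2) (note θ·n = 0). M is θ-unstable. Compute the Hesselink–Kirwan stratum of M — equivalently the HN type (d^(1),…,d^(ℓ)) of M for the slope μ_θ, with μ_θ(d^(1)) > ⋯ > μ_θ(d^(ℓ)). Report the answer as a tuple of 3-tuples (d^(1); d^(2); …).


Interval decomposition of M: I[1,2]^2, I[1,3], I[2,3], I[3,3]^2.
HN type (ℓ=4): μ^(1)=7/2; μ^(2)=5/3; μ^(3)=-2; μ^(4)=-13

((2, 2, 0); (1, 1, 1); (0, 0, 3); (0, 1, 0))


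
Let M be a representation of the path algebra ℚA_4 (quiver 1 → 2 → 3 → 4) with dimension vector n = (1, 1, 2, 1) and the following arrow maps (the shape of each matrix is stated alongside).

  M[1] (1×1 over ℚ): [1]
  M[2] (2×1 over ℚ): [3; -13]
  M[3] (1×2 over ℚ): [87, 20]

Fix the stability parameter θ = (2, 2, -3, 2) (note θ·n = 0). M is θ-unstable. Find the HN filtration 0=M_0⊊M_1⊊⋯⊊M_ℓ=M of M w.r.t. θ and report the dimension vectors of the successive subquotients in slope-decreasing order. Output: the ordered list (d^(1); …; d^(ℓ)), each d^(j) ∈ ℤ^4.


Via rank(M_{q-1}∘⋯∘M_p): M ≅ I[1,4], I[3,3].
μ_θ-semistable layers: μ^(1)=2; μ^(2)=1/3; μ^(3)=-3

((0, 0, 0, 1); (1, 1, 1, 0); (0, 0, 1, 0))


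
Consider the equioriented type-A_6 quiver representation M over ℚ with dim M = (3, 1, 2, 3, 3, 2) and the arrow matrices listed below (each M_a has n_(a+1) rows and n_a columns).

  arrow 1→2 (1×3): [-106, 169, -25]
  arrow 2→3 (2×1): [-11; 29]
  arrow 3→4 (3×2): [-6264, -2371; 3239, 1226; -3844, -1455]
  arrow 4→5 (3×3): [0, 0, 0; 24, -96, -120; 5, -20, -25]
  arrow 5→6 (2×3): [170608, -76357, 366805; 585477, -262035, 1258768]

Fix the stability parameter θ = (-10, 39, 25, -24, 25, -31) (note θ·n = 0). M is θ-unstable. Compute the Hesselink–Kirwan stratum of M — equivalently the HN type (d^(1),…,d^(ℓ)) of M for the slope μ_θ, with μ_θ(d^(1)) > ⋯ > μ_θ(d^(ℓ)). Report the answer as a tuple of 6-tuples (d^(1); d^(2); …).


Barcode: M ≅ I[1,1]^2, I[1,4], I[3,4], I[4,6], I[5,5], I[5,6]. HN layers by μ_θ (6 steps, strictly decreasing):
  μ^(1)=25; μ^(2)=40/3; μ^(3)=1/2; μ^(4)=-3; μ^(5)=-10; μ^(6)=-24

((0, 0, 0, 0, 1, 0); (0, 1, 1, 1, 0, 0); (0, 0, 1, 1, 0, 0); (0, 0, 0, 0, 2, 2); (3, 0, 0, 0, 0, 0); (0, 0, 0, 1, 0, 0))


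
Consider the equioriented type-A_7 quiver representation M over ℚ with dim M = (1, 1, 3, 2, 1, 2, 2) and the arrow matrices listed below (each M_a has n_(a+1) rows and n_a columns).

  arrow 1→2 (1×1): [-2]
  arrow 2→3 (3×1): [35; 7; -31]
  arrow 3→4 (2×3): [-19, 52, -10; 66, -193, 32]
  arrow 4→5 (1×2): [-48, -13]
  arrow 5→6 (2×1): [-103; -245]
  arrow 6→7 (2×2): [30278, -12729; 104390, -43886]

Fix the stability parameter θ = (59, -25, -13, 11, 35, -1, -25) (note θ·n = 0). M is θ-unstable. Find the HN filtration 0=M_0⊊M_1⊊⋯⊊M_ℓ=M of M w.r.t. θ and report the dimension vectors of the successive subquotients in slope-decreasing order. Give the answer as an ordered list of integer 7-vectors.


Barcode: M ≅ I[1,7], I[3,3], I[3,4], I[6,7]. HN layers by μ_θ (3 steps, strictly decreasing):
  μ^(1)=11; μ^(2)=41/7; μ^(3)=-13

((0, 0, 0, 1, 0, 0, 0); (1, 1, 1, 1, 1, 1, 1); (0, 0, 2, 0, 0, 1, 1))


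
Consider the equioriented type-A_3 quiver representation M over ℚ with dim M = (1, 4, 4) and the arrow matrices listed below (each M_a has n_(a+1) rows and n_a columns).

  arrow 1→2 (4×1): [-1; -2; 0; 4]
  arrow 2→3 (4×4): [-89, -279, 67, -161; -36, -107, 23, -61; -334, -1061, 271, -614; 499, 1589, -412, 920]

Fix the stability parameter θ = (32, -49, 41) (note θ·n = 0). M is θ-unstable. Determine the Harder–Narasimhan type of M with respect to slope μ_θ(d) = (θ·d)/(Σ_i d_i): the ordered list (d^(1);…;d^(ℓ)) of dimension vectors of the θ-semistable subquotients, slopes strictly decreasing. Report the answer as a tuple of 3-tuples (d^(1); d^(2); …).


Via rank(M_{q-1}∘⋯∘M_p): M ≅ I[1,3], I[2,3]^3.
μ_θ-semistable layers: μ^(1)=41; μ^(2)=-17/2; μ^(3)=-49

((0, 0, 4); (1, 1, 0); (0, 3, 0))


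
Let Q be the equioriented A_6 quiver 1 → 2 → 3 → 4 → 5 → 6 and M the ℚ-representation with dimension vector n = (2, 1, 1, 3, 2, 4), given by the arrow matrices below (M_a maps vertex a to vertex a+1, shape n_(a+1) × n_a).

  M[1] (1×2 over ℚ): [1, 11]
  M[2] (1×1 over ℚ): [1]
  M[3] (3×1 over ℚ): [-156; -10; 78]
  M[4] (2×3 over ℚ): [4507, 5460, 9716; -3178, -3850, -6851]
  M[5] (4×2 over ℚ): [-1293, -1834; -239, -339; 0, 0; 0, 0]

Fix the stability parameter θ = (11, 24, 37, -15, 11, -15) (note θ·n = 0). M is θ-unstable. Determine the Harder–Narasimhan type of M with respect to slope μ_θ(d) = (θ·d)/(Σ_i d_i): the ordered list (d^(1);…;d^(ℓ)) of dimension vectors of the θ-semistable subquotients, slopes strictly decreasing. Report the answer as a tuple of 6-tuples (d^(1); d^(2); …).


Interval decomposition of M: I[1,1], I[1,6], I[4,4], I[4,6], I[6,6]^2.
HN type (ℓ=4): μ^(1)=11; μ^(2)=53/6; μ^(3)=-2; μ^(4)=-15

((1, 0, 0, 0, 0, 0); (1, 1, 1, 1, 1, 1); (0, 0, 0, 0, 1, 1); (0, 0, 0, 2, 0, 2))


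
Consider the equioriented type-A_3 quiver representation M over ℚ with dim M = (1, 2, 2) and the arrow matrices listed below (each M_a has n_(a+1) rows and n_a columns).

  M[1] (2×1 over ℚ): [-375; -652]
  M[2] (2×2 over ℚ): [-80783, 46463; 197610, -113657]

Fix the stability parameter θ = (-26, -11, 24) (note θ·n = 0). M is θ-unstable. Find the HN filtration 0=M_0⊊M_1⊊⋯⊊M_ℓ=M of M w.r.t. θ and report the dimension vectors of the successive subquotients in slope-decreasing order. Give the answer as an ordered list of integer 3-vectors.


Barcode: M ≅ I[1,3], I[2,3]. HN layers by μ_θ (3 steps, strictly decreasing):
  μ^(1)=24; μ^(2)=-11; μ^(3)=-26

((0, 0, 2); (0, 2, 0); (1, 0, 0))


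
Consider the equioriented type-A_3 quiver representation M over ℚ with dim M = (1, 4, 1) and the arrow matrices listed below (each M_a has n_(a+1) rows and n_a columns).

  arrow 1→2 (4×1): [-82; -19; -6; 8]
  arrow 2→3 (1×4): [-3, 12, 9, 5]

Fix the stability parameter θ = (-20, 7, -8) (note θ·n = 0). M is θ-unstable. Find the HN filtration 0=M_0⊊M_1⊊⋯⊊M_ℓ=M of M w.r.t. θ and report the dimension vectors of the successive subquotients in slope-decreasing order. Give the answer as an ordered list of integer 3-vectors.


Via rank(M_{q-1}∘⋯∘M_p): M ≅ I[1,3], I[2,2]^3.
μ_θ-semistable layers: μ^(1)=7; μ^(2)=-1/2; μ^(3)=-20

((0, 3, 0); (0, 1, 1); (1, 0, 0))


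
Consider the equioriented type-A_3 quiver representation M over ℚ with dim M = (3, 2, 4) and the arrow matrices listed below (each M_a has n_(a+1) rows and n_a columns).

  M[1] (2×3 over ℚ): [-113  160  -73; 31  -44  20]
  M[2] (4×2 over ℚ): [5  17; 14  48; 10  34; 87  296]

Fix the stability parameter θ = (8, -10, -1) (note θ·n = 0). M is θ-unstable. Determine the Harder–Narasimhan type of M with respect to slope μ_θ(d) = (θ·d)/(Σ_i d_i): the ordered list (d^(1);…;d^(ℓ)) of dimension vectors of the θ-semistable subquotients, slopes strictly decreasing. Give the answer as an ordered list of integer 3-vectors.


Barcode: M ≅ I[1,1], I[1,3]^2, I[3,3]^2. HN layers by μ_θ (2 steps, strictly decreasing):
  μ^(1)=8; μ^(2)=-1

((1, 0, 0); (2, 2, 4))


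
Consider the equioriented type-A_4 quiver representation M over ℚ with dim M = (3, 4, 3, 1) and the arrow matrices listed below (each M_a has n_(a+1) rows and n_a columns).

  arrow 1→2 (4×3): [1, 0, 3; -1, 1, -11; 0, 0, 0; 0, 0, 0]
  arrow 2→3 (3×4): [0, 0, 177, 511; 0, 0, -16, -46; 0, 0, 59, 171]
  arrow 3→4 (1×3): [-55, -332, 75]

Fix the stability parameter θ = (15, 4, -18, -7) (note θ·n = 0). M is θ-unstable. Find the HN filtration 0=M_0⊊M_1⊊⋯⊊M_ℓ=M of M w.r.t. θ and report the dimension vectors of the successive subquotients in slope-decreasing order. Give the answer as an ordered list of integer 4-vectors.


Barcode: M ≅ I[1,1], I[1,2]^2, I[2,3], I[2,4], I[3,3]. HN layers by μ_θ (4 steps, strictly decreasing):
  μ^(1)=15; μ^(2)=19/2; μ^(3)=-7; μ^(4)=-18

((1, 0, 0, 0); (2, 2, 0, 0); (0, 2, 2, 1); (0, 0, 1, 0))


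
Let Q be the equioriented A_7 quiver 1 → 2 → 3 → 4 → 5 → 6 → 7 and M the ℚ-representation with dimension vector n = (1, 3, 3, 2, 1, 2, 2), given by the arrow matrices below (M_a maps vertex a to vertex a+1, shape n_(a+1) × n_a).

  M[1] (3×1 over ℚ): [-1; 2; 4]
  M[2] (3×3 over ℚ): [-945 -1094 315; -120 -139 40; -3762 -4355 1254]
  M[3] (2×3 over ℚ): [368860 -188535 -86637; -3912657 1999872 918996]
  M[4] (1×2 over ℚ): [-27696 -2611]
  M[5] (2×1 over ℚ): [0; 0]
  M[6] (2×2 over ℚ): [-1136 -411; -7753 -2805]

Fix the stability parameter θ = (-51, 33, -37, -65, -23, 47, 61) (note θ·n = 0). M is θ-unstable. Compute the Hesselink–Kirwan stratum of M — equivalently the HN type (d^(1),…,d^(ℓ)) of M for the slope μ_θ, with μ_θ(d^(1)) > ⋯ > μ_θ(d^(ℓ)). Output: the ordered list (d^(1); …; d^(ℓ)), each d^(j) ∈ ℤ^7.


Barcode: M ≅ I[1,5], I[2,2], I[2,3], I[3,4], I[6,7]^2. HN layers by μ_θ (6 steps, strictly decreasing):
  μ^(1)=61; μ^(2)=47; μ^(3)=33; μ^(4)=-2; μ^(5)=-23; μ^(6)=-51

((0, 0, 0, 0, 0, 0, 2); (0, 0, 0, 0, 0, 2, 0); (0, 1, 0, 0, 0, 0, 0); (0, 1, 1, 0, 0, 0, 0); (0, 1, 1, 1, 1, 0, 0); (1, 0, 1, 1, 0, 0, 0))


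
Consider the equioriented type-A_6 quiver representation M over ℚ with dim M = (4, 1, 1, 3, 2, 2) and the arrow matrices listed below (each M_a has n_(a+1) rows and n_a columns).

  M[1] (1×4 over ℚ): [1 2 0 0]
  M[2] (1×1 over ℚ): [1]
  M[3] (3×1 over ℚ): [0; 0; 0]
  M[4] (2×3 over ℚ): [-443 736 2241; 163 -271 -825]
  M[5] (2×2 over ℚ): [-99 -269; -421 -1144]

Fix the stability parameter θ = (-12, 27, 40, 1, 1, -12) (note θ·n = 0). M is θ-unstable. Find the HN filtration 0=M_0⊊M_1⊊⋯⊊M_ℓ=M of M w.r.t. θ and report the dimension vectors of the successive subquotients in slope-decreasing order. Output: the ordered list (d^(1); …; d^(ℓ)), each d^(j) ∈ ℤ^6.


Barcode: M ≅ I[1,1]^3, I[1,3], I[4,4], I[4,6]^2. HN layers by μ_θ (5 steps, strictly decreasing):
  μ^(1)=40; μ^(2)=27; μ^(3)=1; μ^(4)=-10/3; μ^(5)=-12

((0, 0, 1, 0, 0, 0); (0, 1, 0, 0, 0, 0); (0, 0, 0, 1, 0, 0); (0, 0, 0, 2, 2, 2); (4, 0, 0, 0, 0, 0))


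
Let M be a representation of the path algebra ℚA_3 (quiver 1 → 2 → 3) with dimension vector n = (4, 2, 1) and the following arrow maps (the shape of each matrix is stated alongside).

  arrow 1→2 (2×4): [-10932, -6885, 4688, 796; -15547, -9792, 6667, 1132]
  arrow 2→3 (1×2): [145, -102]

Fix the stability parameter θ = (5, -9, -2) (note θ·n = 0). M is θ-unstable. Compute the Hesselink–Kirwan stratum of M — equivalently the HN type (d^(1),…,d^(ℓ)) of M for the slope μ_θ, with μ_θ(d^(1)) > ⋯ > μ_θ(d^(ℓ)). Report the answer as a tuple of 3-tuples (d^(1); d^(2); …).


Interval decomposition of M: I[1,1]^2, I[1,2], I[1,3].
HN type (ℓ=2): μ^(1)=5; μ^(2)=-2

((2, 0, 0); (2, 2, 1))


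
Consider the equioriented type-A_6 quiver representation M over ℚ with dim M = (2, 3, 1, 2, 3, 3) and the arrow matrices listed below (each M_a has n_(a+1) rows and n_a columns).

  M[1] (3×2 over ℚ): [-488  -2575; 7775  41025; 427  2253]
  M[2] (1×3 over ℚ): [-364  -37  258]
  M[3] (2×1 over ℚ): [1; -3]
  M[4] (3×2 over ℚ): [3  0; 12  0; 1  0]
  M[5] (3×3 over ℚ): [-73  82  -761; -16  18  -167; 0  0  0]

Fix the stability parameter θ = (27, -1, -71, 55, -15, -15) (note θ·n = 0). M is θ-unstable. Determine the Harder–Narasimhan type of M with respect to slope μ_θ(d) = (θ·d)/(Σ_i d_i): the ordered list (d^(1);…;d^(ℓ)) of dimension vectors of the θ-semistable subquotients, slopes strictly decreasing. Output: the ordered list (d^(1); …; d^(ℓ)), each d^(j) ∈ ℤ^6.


Barcode: M ≅ I[1,2], I[1,6], I[2,2], I[4,4], I[5,5], I[5,6], I[6,6]. HN layers by μ_θ (5 steps, strictly decreasing):
  μ^(1)=55; μ^(2)=13; μ^(3)=25/3; μ^(4)=-1; μ^(5)=-15

((0, 0, 0, 1, 0, 0); (1, 1, 0, 0, 0, 0); (0, 0, 0, 1, 1, 1); (0, 1, 0, 0, 0, 0); (1, 1, 1, 0, 2, 2))


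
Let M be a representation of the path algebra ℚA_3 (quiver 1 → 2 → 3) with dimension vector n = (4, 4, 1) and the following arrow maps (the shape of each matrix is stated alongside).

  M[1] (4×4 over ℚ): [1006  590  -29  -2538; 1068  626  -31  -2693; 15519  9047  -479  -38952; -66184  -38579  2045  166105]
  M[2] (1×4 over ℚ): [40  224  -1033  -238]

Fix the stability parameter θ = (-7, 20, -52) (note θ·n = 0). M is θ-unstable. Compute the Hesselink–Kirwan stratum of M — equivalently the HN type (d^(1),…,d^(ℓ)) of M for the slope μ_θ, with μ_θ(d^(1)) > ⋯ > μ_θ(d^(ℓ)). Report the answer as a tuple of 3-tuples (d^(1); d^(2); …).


Barcode: M ≅ I[1,2]^3, I[1,3]. HN layers by μ_θ (3 steps, strictly decreasing):
  μ^(1)=20; μ^(2)=-7; μ^(3)=-13

((0, 3, 0); (3, 0, 0); (1, 1, 1))


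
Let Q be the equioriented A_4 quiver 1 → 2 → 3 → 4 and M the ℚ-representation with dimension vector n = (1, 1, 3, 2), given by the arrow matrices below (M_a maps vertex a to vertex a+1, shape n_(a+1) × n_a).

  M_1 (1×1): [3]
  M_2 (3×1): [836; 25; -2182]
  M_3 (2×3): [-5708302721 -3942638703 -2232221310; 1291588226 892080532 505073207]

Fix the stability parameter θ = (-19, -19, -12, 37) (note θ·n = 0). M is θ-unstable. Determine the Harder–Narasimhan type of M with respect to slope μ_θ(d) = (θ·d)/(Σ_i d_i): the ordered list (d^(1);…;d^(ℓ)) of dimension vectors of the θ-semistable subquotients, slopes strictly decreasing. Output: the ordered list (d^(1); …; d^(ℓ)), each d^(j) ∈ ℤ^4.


Interval decomposition of M: I[1,4], I[3,3], I[3,4].
HN type (ℓ=3): μ^(1)=37; μ^(2)=-12; μ^(3)=-19

((0, 0, 0, 2); (0, 0, 3, 0); (1, 1, 0, 0))


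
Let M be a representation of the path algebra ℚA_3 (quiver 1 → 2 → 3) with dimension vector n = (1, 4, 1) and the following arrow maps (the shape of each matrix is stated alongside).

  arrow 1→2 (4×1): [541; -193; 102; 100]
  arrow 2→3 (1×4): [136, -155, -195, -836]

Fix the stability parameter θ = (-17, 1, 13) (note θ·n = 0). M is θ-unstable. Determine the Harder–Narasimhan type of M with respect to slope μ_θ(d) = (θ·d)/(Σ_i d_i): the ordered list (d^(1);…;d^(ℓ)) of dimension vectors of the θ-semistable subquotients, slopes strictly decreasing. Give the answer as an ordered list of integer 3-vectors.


Via rank(M_{q-1}∘⋯∘M_p): M ≅ I[1,3], I[2,2]^3.
μ_θ-semistable layers: μ^(1)=13; μ^(2)=1; μ^(3)=-17

((0, 0, 1); (0, 4, 0); (1, 0, 0))


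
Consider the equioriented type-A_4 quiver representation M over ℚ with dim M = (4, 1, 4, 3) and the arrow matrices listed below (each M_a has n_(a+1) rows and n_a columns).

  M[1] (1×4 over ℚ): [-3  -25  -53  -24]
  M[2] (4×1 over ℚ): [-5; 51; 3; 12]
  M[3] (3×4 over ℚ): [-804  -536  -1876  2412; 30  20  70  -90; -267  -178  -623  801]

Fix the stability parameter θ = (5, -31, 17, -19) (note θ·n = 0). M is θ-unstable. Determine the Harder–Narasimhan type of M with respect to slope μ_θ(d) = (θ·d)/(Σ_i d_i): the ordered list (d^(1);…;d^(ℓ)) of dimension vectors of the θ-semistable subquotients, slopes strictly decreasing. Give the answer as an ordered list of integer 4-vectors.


Via rank(M_{q-1}∘⋯∘M_p): M ≅ I[1,1]^3, I[1,3], I[3,3]^2, I[3,4], I[4,4]^2.
μ_θ-semistable layers: μ^(1)=17; μ^(2)=5; μ^(3)=-1; μ^(4)=-13; μ^(5)=-19

((0, 0, 3, 0); (3, 0, 0, 0); (0, 0, 1, 1); (1, 1, 0, 0); (0, 0, 0, 2))


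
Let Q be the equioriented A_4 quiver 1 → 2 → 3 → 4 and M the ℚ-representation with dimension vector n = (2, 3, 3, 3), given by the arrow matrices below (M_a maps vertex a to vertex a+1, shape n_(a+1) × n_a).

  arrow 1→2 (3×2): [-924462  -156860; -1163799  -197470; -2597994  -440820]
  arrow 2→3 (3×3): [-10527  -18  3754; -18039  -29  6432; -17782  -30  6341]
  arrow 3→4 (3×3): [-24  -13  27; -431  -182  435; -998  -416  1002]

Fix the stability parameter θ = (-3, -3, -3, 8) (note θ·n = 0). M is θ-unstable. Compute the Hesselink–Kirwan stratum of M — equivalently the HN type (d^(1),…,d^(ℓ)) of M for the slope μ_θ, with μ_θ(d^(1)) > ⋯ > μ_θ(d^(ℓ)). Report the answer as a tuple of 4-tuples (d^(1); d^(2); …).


Barcode: M ≅ I[1,1], I[1,4], I[2,3], I[2,4], I[4,4]. HN layers by μ_θ (2 steps, strictly decreasing):
  μ^(1)=8; μ^(2)=-3

((0, 0, 0, 3); (2, 3, 3, 0))


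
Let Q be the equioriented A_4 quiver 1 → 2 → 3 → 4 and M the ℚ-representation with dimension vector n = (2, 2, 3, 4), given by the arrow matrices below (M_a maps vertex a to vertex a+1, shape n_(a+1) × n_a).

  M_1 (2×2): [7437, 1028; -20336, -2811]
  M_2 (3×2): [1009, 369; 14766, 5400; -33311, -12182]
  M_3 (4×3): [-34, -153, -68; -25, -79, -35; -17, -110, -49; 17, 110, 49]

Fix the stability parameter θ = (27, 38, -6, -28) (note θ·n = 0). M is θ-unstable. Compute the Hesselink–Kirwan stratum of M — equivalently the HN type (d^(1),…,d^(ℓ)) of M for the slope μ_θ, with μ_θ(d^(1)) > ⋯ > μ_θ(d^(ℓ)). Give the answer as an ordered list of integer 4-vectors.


Via rank(M_{q-1}∘⋯∘M_p): M ≅ I[1,3], I[1,4], I[3,4], I[4,4]^2.
μ_θ-semistable layers: μ^(1)=59/3; μ^(2)=31/4; μ^(3)=-17; μ^(4)=-28

((1, 1, 1, 0); (1, 1, 1, 1); (0, 0, 1, 1); (0, 0, 0, 2))


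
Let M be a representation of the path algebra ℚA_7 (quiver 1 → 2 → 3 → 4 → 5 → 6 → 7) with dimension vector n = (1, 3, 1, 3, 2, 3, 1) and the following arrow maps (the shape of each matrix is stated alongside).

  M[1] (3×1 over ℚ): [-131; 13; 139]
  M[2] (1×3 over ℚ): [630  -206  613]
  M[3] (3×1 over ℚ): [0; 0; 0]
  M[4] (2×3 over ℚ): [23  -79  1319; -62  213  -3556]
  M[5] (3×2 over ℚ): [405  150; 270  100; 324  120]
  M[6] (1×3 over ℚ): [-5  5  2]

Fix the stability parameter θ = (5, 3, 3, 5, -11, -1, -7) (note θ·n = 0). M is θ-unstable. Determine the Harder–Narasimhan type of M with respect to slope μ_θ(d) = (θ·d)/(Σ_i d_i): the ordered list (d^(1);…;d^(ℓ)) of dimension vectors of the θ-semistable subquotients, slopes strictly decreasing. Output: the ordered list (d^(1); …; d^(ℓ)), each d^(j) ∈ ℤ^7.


Interval decomposition of M: I[1,3], I[2,2]^2, I[4,4], I[4,5], I[4,7], I[6,6]^2.
HN type (ℓ=6): μ^(1)=5; μ^(2)=11/3; μ^(3)=3; μ^(4)=-1; μ^(5)=-3; μ^(6)=-7/2

((0, 0, 0, 1, 0, 0, 0); (1, 1, 1, 0, 0, 0, 0); (0, 2, 0, 0, 0, 0, 0); (0, 0, 0, 0, 0, 2, 0); (0, 0, 0, 1, 1, 0, 0); (0, 0, 0, 1, 1, 1, 1))


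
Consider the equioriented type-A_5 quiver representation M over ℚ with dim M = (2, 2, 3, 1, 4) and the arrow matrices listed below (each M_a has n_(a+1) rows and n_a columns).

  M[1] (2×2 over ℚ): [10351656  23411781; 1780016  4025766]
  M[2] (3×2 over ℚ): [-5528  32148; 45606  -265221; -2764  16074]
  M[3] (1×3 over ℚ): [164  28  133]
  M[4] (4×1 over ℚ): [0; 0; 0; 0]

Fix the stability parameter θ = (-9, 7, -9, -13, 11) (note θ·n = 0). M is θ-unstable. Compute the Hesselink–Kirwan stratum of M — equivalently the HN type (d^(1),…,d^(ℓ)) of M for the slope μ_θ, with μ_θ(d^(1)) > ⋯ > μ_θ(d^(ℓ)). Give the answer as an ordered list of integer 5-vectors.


Interval decomposition of M: I[1,1], I[1,2], I[2,4], I[3,3]^2, I[5,5]^4.
HN type (ℓ=4): μ^(1)=11; μ^(2)=7; μ^(3)=-5; μ^(4)=-9

((0, 0, 0, 0, 4); (0, 1, 0, 0, 0); (0, 1, 1, 1, 0); (2, 0, 2, 0, 0))


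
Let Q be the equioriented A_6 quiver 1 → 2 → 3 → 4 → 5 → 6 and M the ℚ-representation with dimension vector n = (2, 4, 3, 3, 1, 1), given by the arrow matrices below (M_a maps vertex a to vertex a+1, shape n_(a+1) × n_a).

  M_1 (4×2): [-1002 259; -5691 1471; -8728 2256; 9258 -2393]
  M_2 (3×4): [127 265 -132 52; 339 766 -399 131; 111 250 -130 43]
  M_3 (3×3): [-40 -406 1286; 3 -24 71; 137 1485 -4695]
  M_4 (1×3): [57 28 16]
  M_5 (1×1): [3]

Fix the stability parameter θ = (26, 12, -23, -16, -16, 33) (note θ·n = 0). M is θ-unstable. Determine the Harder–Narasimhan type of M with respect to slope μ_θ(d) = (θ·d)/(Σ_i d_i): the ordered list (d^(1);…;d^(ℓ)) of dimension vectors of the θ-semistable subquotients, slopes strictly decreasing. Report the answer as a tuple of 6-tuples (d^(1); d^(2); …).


Interval decomposition of M: I[1,2], I[1,6], I[2,4]^2.
HN type (ℓ=4): μ^(1)=33; μ^(2)=19; μ^(3)=-17/5; μ^(4)=-9

((0, 0, 0, 0, 0, 1); (1, 1, 0, 0, 0, 0); (1, 1, 1, 1, 1, 0); (0, 2, 2, 2, 0, 0))


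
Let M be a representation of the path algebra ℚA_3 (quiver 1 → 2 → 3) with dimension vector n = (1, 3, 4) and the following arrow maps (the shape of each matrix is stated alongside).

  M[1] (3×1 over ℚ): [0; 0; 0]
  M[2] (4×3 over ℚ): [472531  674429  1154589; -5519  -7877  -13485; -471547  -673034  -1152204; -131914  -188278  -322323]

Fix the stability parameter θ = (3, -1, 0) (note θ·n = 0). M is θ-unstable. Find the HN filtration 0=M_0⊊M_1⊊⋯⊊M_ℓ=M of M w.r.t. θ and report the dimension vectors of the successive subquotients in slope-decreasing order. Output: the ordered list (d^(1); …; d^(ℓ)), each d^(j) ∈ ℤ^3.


Via rank(M_{q-1}∘⋯∘M_p): M ≅ I[1,1], I[2,3]^3, I[3,3].
μ_θ-semistable layers: μ^(1)=3; μ^(2)=0; μ^(3)=-1

((1, 0, 0); (0, 0, 4); (0, 3, 0))


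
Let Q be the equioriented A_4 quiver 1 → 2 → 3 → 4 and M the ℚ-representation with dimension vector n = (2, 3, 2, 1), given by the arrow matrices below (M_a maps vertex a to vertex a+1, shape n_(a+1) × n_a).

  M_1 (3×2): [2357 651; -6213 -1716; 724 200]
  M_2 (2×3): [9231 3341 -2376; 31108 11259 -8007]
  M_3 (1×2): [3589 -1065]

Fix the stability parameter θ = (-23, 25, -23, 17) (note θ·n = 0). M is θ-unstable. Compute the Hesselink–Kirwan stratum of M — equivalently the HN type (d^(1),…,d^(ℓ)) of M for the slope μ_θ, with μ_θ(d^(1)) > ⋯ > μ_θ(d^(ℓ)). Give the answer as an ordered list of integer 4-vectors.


Barcode: M ≅ I[1,3], I[1,4], I[2,2]. HN layers by μ_θ (4 steps, strictly decreasing):
  μ^(1)=25; μ^(2)=17; μ^(3)=1; μ^(4)=-23

((0, 1, 0, 0); (0, 0, 0, 1); (0, 2, 2, 0); (2, 0, 0, 0))


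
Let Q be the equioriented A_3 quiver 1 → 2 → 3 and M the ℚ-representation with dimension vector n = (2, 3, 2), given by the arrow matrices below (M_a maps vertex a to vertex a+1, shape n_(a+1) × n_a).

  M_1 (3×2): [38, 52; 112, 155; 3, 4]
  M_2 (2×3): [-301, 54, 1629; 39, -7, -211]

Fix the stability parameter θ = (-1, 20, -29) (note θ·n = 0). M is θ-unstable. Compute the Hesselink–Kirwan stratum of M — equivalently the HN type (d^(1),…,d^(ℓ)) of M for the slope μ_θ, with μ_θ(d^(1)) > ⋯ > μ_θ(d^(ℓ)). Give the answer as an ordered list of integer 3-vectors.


Barcode: M ≅ I[1,3]^2, I[2,2]. HN layers by μ_θ (2 steps, strictly decreasing):
  μ^(1)=20; μ^(2)=-10/3

((0, 1, 0); (2, 2, 2))


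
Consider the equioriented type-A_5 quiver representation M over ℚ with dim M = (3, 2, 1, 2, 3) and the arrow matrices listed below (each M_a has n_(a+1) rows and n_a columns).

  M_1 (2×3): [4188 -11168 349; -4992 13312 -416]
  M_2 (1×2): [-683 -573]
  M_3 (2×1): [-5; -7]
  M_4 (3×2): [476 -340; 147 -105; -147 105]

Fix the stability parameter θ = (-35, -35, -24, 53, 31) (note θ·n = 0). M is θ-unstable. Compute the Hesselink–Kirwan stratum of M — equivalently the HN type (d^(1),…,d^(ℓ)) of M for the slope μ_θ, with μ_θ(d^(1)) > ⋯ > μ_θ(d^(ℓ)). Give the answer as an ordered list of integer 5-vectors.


Via rank(M_{q-1}∘⋯∘M_p): M ≅ I[1,1]^2, I[1,4], I[2,2], I[4,5], I[5,5]^2.
μ_θ-semistable layers: μ^(1)=53; μ^(2)=42; μ^(3)=31; μ^(4)=-24; μ^(5)=-35

((0, 0, 0, 1, 0); (0, 0, 0, 1, 1); (0, 0, 0, 0, 2); (0, 0, 1, 0, 0); (3, 2, 0, 0, 0))


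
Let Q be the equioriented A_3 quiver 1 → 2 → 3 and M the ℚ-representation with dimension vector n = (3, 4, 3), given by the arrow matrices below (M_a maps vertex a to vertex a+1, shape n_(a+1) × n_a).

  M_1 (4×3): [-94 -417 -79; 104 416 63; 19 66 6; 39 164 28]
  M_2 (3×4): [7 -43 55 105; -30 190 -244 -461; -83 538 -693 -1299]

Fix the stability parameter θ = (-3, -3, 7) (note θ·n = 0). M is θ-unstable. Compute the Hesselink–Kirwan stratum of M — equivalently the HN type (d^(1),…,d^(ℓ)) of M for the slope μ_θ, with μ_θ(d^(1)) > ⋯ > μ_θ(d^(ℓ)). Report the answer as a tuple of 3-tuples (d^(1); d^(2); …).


Barcode: M ≅ I[1,3]^3, I[2,2]. HN layers by μ_θ (2 steps, strictly decreasing):
  μ^(1)=7; μ^(2)=-3

((0, 0, 3); (3, 4, 0))
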